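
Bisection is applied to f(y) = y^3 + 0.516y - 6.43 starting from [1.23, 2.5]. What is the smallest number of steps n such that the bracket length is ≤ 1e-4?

Initial width b − a = 2.5 − 1.23 = 1.270000.
After n steps the width is (b−a)/2^n; need (b−a)/2^n ≤ 1e-4.
So n ≥ log₂(1.270000/1e-4) = log₂(12700.0000) ≈ 13.6325.
Hence n = 14.

14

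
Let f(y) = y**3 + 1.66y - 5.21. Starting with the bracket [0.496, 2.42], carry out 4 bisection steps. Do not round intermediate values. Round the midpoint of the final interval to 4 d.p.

f(0.496000) = -4.264616, f(2.420000) = 12.979688 (opposite signs)
step 1: m = 1.458000, f(m) = 0.309644 > 0 → root in [0.496000, 1.458000]
step 2: m = 0.977000, f(m) = -2.655605 < 0 → root in [0.977000, 1.458000]
step 3: m = 1.217500, f(m) = -1.384242 < 0 → root in [1.217500, 1.458000]
step 4: m = 1.337750, f(m) = -0.595331 < 0 → root in [1.337750, 1.458000]
Midpoint of [1.337750, 1.458000] = 1.397875

1.3979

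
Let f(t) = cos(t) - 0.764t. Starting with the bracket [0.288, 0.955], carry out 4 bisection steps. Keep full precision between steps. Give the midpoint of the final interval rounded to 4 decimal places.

f(0.288000) = 0.738782, f(0.955000) = -0.152011 (opposite signs)
step 1: m = 0.621500, f(m) = 0.338180 > 0 → root in [0.621500, 0.955000]
step 2: m = 0.788250, f(m) = 0.102864 > 0 → root in [0.788250, 0.955000]
step 3: m = 0.871625, f(m) = -0.022338 < 0 → root in [0.788250, 0.871625]
step 4: m = 0.829937, f(m) = 0.040850 > 0 → root in [0.829937, 0.871625]
Midpoint of [0.829937, 0.871625] = 0.850781

0.8508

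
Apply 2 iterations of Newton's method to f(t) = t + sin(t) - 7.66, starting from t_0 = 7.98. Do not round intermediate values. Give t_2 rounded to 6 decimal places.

f'(t) = 1 + cos(t)
t_0 = 7.980000: f = 1.312070, f' = 0.874315 → t_1 = 7.980000 - (1.312070)/(0.874315) = 6.479316
t_1 = 6.479316: f = -0.985808, f' = 1.980828 → t_2 = 6.479316 - (-0.985808)/(1.980828) = 6.976991

6.976991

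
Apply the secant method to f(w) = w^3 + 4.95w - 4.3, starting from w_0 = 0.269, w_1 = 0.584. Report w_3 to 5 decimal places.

0.77291

f(w_0) = -2.948985, f(w_1) = -1.210023
w_2 = 0.584000 - (-1.210023)·(0.584000 - 0.269000)/(-1.210023 - (-2.948985)) = 0.803187; f(w_2) = 0.193917
w_3 = 0.803187 - (0.193917)·(0.803187 - 0.584000)/(0.193917 - (-1.210023)) = 0.772912; f(w_3) = -0.012354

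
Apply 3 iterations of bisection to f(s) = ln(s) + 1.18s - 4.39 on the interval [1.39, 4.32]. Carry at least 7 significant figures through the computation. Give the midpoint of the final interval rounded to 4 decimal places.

2.6719

f(1.390000) = -2.420496, f(4.320000) = 2.170855 (opposite signs)
step 1: m = 2.855000, f(m) = 0.027972 > 0 → root in [1.390000, 2.855000]
step 2: m = 2.122500, f(m) = -1.132855 < 0 → root in [2.122500, 2.855000]
step 3: m = 2.488750, f(m) = -0.541494 < 0 → root in [2.488750, 2.855000]
Midpoint of [2.488750, 2.855000] = 2.671875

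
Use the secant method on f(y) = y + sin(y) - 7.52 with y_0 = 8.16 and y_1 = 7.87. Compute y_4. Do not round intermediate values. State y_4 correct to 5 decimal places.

f(y_0) = 1.593541, f(y_1) = 1.349872
y_2 = 7.870000 - (1.349872)·(7.870000 - 8.160000)/(1.349872 - (1.593541)) = 6.263465; f(y_2) = -1.276255
y_3 = 6.263465 - (-1.276255)·(6.263465 - 7.870000)/(-1.276255 - (1.349872)) = 7.044215; f(y_3) = 0.213882
y_4 = 7.044215 - (0.213882)·(7.044215 - 6.263465)/(0.213882 - (-1.276255)) = 6.932152; f(y_4) = 0.016516

6.93215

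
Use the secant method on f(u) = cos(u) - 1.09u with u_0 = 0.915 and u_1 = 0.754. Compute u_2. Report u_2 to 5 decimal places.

0.70324

f(u_0) = -0.387559, f(u_1) = -0.092904
u_2 = 0.754000 - (-0.092904)·(0.754000 - 0.915000)/(-0.092904 - (-0.387559)) = 0.703238; f(u_2) = -0.003776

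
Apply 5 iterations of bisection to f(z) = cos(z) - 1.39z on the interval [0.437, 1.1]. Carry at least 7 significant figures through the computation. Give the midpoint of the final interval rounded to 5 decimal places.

0.59239

f(0.437000) = 0.298595, f(1.100000) = -1.075404 (opposite signs)
step 1: m = 0.768500, f(m) = -0.349261 < 0 → root in [0.437000, 0.768500]
step 2: m = 0.602750, f(m) = -0.014043 < 0 → root in [0.437000, 0.602750]
step 3: m = 0.519875, f(m) = 0.145255 > 0 → root in [0.519875, 0.602750]
step 4: m = 0.561312, f(m) = 0.066333 > 0 → root in [0.561312, 0.602750]
step 5: m = 0.582031, f(m) = 0.026324 > 0 → root in [0.582031, 0.602750]
Midpoint of [0.582031, 0.602750] = 0.592391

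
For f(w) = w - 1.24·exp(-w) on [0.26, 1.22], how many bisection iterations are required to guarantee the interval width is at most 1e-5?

Initial width b − a = 1.22 − 0.26 = 0.960000.
After n steps the width is (b−a)/2^n; need (b−a)/2^n ≤ 1e-5.
So n ≥ log₂(0.960000/1e-5) = log₂(96000.0000) ≈ 16.5507.
Hence n = 17.

17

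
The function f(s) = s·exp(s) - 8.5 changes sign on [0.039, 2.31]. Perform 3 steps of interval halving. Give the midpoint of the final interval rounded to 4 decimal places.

1.6003

f(0.039000) = -8.459449, f(2.310000) = 14.771921 (opposite signs)
step 1: m = 1.174500, f(m) = -4.698702 < 0 → root in [1.174500, 2.310000]
step 2: m = 1.742250, f(m) = 1.448556 > 0 → root in [1.174500, 1.742250]
step 3: m = 1.458375, f(m) = -2.230493 < 0 → root in [1.458375, 1.742250]
Midpoint of [1.458375, 1.742250] = 1.600313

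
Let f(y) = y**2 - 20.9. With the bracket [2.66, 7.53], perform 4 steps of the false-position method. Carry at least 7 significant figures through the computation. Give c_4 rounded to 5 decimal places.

f(2.660000) = -13.824400, f(7.530000) = 35.800900
step 1: c = 4.016663, f(c) = -4.766415 < 0 → new bracket [4.016663, 7.530000]
step 2: c = 4.429459, f(c) = -1.279890 < 0 → new bracket [4.429459, 7.530000]
step 3: c = 4.536478, f(c) = -0.320364 < 0 → new bracket [4.536478, 7.530000]
step 4: c = 4.563028, f(c) = -0.078773 < 0 → new bracket [4.563028, 7.530000]

4.56303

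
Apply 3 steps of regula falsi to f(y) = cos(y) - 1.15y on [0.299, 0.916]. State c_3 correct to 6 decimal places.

f(0.299000) = 0.611782, f(0.916000) = -0.444402
step 1: c = 0.656390, f(c) = 0.037352 > 0 → new bracket [0.656390, 0.916000]
step 2: c = 0.676518, f(c) = 0.001761 > 0 → new bracket [0.676518, 0.916000]
step 3: c = 0.677464, f(c) = 0.000082 > 0 → new bracket [0.677464, 0.916000]

0.677464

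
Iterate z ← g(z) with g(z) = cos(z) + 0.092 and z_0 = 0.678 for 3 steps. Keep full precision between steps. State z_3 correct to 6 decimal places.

z_1 = g(0.678000) = 0.870829
z_2 = g(0.870829) = 0.736193
z_3 = g(0.736193) = 0.833030

0.833030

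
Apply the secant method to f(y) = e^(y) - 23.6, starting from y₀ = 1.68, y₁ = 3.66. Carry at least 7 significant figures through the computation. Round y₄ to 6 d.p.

3.182590

f(y_0) = -18.234444, f(y_1) = 15.261343
y_2 = 3.660000 - (15.261343)·(3.660000 - 1.680000)/(15.261343 - (-18.234444)) = 2.757873; f(y_2) = -7.833730
y_3 = 2.757873 - (-7.833730)·(2.757873 - 3.660000)/(-7.833730 - (15.261343)) = 3.063870; f(y_3) = -2.189751
y_4 = 3.063870 - (-2.189751)·(3.063870 - 2.757873)/(-2.189751 - (-7.833730)) = 3.182590; f(y_4) = 0.509125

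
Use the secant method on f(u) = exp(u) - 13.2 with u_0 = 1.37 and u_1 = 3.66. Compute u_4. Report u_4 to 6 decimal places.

Secant update: u_(k+1) = u_k − f(u_k)·(u_k − u_(k-1))/(f(u_k) − f(u_(k-1))).
f(u_0) = -9.264649, f(u_1) = 25.661343
u_2 = 3.660000 - (25.661343)·(3.660000 - 1.370000)/(25.661343 - (-9.264649)) = 1.977457; f(u_2) = -5.975650
u_3 = 1.977457 - (-5.975650)·(1.977457 - 3.660000)/(-5.975650 - (25.661343)) = 2.295259; f(u_3) = -3.272995
u_4 = 2.295259 - (-3.272995)·(2.295259 - 1.977457)/(-3.272995 - (-5.975650)) = 2.680126; f(u_4) = 1.386929

2.680126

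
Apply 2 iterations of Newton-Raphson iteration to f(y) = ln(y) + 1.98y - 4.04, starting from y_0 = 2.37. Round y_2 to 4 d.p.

1.7560

Newton update: y ← y − f(y)/f'(y).
f'(y) = 1/y + 1.98
y_0 = 2.370000: f = 1.515490, f' = 2.401941 → y_1 = 2.370000 - (1.515490)/(2.401941) = 1.739056
y_1 = 1.739056: f = -0.043326, f' = 2.555025 → y_2 = 1.739056 - (-0.043326)/(2.555025) = 1.756013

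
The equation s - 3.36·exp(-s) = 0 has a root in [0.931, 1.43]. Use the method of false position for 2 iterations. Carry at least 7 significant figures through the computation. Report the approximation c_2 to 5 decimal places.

f(0.931000) = -0.393375, f(1.430000) = 0.625922
step 1: c = 1.123578, f(c) = 0.031194 > 0 → new bracket [0.931000, 1.123578]
step 2: c = 1.109429, f(c) = 0.001479 > 0 → new bracket [0.931000, 1.109429]

1.10943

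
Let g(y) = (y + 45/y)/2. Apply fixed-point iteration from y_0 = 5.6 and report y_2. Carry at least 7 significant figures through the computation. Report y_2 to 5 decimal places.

6.70909

y_1 = g(5.600000) = 6.817857
y_2 = g(6.817857) = 6.709086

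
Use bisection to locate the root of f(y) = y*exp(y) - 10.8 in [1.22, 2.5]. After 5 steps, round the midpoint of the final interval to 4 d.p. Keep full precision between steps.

f(1.220000) = -6.667631, f(2.500000) = 19.656235 (opposite signs)
step 1: m = 1.860000, f(m) = 1.148150 > 0 → root in [1.220000, 1.860000]
step 2: m = 1.540000, f(m) = -3.616531 < 0 → root in [1.540000, 1.860000]
step 3: m = 1.700000, f(m) = -1.494289 < 0 → root in [1.700000, 1.860000]
step 4: m = 1.780000, f(m) = -0.244856 < 0 → root in [1.780000, 1.860000]
step 5: m = 1.820000, f(m) = 0.432782 > 0 → root in [1.780000, 1.820000]
Midpoint of [1.780000, 1.820000] = 1.800000

1.8000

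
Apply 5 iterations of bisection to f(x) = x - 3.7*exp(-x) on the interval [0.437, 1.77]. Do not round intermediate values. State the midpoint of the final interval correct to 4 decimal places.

f(0.437000) = -1.953094, f(1.770000) = 1.139768 (opposite signs)
step 1: m = 1.103500, f(m) = -0.123820 < 0 → root in [1.103500, 1.770000]
step 2: m = 1.436750, f(m) = 0.557264 > 0 → root in [1.103500, 1.436750]
step 3: m = 1.270125, f(m) = 0.231178 > 0 → root in [1.103500, 1.270125]
step 4: m = 1.186812, f(m) = 0.057600 > 0 → root in [1.103500, 1.186812]
step 5: m = 1.145156, f(m) = -0.032088 < 0 → root in [1.145156, 1.186812]
Midpoint of [1.145156, 1.186812] = 1.165984

1.1660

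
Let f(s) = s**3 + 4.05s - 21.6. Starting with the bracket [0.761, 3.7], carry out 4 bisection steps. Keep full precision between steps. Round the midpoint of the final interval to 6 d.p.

f(0.761000) = -18.077239, f(3.700000) = 44.038000 (opposite signs)
step 1: m = 2.230500, f(m) = -1.469447 < 0 → root in [2.230500, 3.700000]
step 2: m = 2.965250, f(m) = 16.481839 > 0 → root in [2.230500, 2.965250]
step 3: m = 2.597875, f(m) = 6.454334 > 0 → root in [2.230500, 2.597875]
step 4: m = 2.414188, f(m) = 2.248071 > 0 → root in [2.230500, 2.414188]
Midpoint of [2.230500, 2.414188] = 2.322344

2.322344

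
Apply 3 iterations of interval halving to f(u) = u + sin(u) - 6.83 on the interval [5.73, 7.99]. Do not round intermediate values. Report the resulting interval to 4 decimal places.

f(5.730000) = -1.625400, f(7.990000) = 2.150764 (opposite signs)
step 1: m = 6.860000, f(m) = 0.575357 > 0 → root in [5.730000, 6.860000]
step 2: m = 6.295000, f(m) = -0.523186 < 0 → root in [6.295000, 6.860000]
step 3: m = 6.577500, f(m) = 0.037584 > 0 → root in [6.295000, 6.577500]

[6.2950, 6.5775]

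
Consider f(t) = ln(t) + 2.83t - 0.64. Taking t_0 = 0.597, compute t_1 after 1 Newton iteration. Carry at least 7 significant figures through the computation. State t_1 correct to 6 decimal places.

0.478539

f'(t) = 1/t + 2.83
t_0 = 0.597000: f = 0.533672, f' = 4.505042 → t_1 = 0.597000 - (0.533672)/(4.505042) = 0.478539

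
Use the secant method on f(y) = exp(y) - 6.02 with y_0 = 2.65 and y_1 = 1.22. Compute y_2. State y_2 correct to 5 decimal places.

f(y_0) = 8.134039, f(y_1) = -2.632812
y_2 = 1.220000 - (-2.632812)·(1.220000 - 2.650000)/(-2.632812 - (8.134039)) = 1.569677; f(y_2) = -1.214903

1.56968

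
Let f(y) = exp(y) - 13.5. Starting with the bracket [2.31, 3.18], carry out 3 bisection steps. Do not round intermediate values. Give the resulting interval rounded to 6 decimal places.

[2.527500, 2.636250]

f(2.310000) = -3.425575, f(3.180000) = 10.546754 (opposite signs)
step 1: m = 2.745000, f(m) = 2.064614 > 0 → root in [2.310000, 2.745000]
step 2: m = 2.527500, f(m) = -0.977838 < 0 → root in [2.527500, 2.745000]
step 3: m = 2.636250, f(m) = 0.460753 > 0 → root in [2.527500, 2.636250]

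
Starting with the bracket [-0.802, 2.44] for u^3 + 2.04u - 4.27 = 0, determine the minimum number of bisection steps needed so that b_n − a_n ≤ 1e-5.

19

Initial width b − a = 2.44 − -0.802 = 3.242000.
After n steps the width is (b−a)/2^n; need (b−a)/2^n ≤ 1e-5.
So n ≥ log₂(3.242000/1e-5) = log₂(324200.0000) ≈ 18.3065.
Hence n = 19.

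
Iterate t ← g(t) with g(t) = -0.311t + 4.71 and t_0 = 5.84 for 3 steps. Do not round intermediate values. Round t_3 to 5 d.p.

t_1 = g(5.840000) = 2.893760
t_2 = g(2.893760) = 3.810041
t_3 = g(3.810041) = 3.525077

3.52508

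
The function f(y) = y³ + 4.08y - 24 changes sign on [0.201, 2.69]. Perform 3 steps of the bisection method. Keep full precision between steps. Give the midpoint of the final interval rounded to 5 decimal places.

f(0.201000) = -23.171799, f(2.690000) = 6.440309 (opposite signs)
step 1: m = 1.445500, f(m) = -15.082031 < 0 → root in [1.445500, 2.690000]
step 2: m = 2.067750, f(m) = -6.722729 < 0 → root in [2.067750, 2.690000]
step 3: m = 2.378875, f(m) = -0.832026 < 0 → root in [2.378875, 2.690000]
Midpoint of [2.378875, 2.690000] = 2.534438

2.53444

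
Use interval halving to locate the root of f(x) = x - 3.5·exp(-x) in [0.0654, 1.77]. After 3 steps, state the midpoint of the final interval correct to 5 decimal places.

f(0.065400) = -3.213024, f(1.770000) = 1.173835 (opposite signs)
step 1: m = 0.917700, f(m) = -0.480328 < 0 → root in [0.917700, 1.770000]
step 2: m = 1.343850, f(m) = 0.430912 > 0 → root in [0.917700, 1.343850]
step 3: m = 1.130775, f(m) = 0.001034 > 0 → root in [0.917700, 1.130775]
Midpoint of [0.917700, 1.130775] = 1.024237

1.02424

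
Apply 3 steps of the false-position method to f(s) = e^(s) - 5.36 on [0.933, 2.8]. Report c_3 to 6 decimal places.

1.597414

f(0.933000) = -2.817876, f(2.800000) = 11.084647
step 1: c = 1.311419, f(c) = -1.648565 < 0 → new bracket [1.311419, 2.800000]
step 2: c = 1.504145, f(c) = -0.859697 < 0 → new bracket [1.504145, 2.800000]
step 3: c = 1.597414, f(c) = -0.419758 < 0 → new bracket [1.597414, 2.800000]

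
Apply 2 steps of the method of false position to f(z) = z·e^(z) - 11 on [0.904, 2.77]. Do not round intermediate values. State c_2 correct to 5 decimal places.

False-position update: c = (a·f(b) − b·f(a))/(f(b) − f(a)); replace the endpoint whose sign matches f(c).
f(0.904000) = -8.767607, f(2.770000) = 33.205416
step 1: c = 1.293783, f(c) = -6.282152 < 0 → new bracket [1.293783, 2.770000]
step 2: c = 1.528637, f(c) = -3.950102 < 0 → new bracket [1.528637, 2.770000]

1.52864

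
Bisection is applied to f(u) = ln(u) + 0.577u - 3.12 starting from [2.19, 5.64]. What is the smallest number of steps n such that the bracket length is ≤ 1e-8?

29

Initial width b − a = 5.64 − 2.19 = 3.450000.
After n steps the width is (b−a)/2^n; need (b−a)/2^n ≤ 1e-8.
So n ≥ log₂(3.450000/1e-8) = log₂(345000000.0000) ≈ 28.3620.
Hence n = 29.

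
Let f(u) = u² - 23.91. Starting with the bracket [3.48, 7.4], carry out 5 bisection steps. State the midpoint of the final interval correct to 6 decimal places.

f(3.480000) = -11.799600, f(7.400000) = 30.850000 (opposite signs)
step 1: m = 5.440000, f(m) = 5.683600 > 0 → root in [3.480000, 5.440000]
step 2: m = 4.460000, f(m) = -4.018400 < 0 → root in [4.460000, 5.440000]
step 3: m = 4.950000, f(m) = 0.592500 > 0 → root in [4.460000, 4.950000]
step 4: m = 4.705000, f(m) = -1.772975 < 0 → root in [4.705000, 4.950000]
step 5: m = 4.827500, f(m) = -0.605244 < 0 → root in [4.827500, 4.950000]
Midpoint of [4.827500, 4.950000] = 4.888750

4.888750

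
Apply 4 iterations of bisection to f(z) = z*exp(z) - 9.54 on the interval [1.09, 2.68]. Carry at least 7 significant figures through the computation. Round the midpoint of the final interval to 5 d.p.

1.73594

f(1.090000) = -6.298041, f(2.680000) = 29.548050 (opposite signs)
step 1: m = 1.885000, f(m) = 2.875278 > 0 → root in [1.090000, 1.885000]
step 2: m = 1.487500, f(m) = -2.956300 < 0 → root in [1.487500, 1.885000]
step 3: m = 1.686250, f(m) = -0.435606 < 0 → root in [1.686250, 1.885000]
step 4: m = 1.785625, f(m) = 1.108228 > 0 → root in [1.686250, 1.785625]
Midpoint of [1.686250, 1.785625] = 1.735938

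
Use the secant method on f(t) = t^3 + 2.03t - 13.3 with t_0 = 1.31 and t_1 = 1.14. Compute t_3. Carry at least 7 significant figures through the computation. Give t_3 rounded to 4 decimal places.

1.8704

Secant update: t_(k+1) = t_k − f(t_k)·(t_k − t_(k-1))/(f(t_k) − f(t_(k-1))).
f(t_0) = -8.392609, f(t_1) = -9.504256
t_2 = 1.140000 - (-9.504256)·(1.140000 - 1.310000)/(-9.504256 - (-8.392609)) = 2.593450; f(t_2) = 9.408208
t_3 = 2.593450 - (9.408208)·(2.593450 - 1.140000)/(9.408208 - (-9.504256)) = 1.870416; f(t_3) = -2.959490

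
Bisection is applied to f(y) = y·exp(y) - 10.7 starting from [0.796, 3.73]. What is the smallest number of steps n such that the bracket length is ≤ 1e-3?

12

Initial width b − a = 3.73 − 0.796 = 2.934000.
After n steps the width is (b−a)/2^n; need (b−a)/2^n ≤ 1e-3.
So n ≥ log₂(2.934000/1e-3) = log₂(2934.0000) ≈ 11.5187.
Hence n = 12.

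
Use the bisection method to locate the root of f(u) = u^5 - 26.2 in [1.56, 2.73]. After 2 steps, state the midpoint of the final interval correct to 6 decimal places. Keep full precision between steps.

f(1.560000) = -16.961042, f(2.730000) = 125.439811 (opposite signs)
step 1: m = 2.145000, f(m) = 19.208430 > 0 → root in [1.560000, 2.145000]
step 2: m = 1.852500, f(m) = -4.383198 < 0 → root in [1.852500, 2.145000]
Midpoint of [1.852500, 2.145000] = 1.998750

1.998750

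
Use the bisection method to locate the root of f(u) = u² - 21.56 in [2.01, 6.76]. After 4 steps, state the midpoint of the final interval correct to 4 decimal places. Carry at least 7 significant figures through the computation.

f(2.010000) = -17.519900, f(6.760000) = 24.137600 (opposite signs)
step 1: m = 4.385000, f(m) = -2.331775 < 0 → root in [4.385000, 6.760000]
step 2: m = 5.572500, f(m) = 9.492756 > 0 → root in [4.385000, 5.572500]
step 3: m = 4.978750, f(m) = 3.227952 > 0 → root in [4.385000, 4.978750]
step 4: m = 4.681875, f(m) = 0.359954 > 0 → root in [4.385000, 4.681875]
Midpoint of [4.385000, 4.681875] = 4.533437

4.5334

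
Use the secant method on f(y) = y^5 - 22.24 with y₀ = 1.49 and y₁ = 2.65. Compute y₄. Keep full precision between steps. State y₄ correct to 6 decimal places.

1.901667

f(y_0) = -14.896022, f(y_1) = 108.446092
y_2 = 2.650000 - (108.446092)·(2.650000 - 1.490000)/(108.446092 - (-14.896022)) = 1.630093; f(y_2) = -10.730350
y_3 = 1.630093 - (-10.730350)·(1.630093 - 2.650000)/(-10.730350 - (108.446092)) = 1.721923; f(y_3) = -7.101994
y_4 = 1.721923 - (-7.101994)·(1.721923 - 1.630093)/(-7.101994 - (-10.730350)) = 1.901667; f(y_4) = 2.629805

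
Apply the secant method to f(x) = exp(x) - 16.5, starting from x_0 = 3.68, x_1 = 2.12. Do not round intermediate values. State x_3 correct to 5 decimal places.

f(x_0) = 23.146394, f(x_1) = -8.168863
x_2 = 2.120000 - (-8.168863)·(2.120000 - 3.680000)/(-8.168863 - (23.146394)) = 2.526940; f(x_2) = -3.984851
x_3 = 2.526940 - (-3.984851)·(2.526940 - 2.120000)/(-3.984851 - (-8.168863)) = 2.914509; f(x_3) = 1.939759

2.91451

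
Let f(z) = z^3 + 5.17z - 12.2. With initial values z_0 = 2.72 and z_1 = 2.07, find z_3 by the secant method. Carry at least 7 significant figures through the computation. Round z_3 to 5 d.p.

1.61202

f(z_0) = 21.986048, f(z_1) = 7.371643
z_2 = 2.070000 - (7.371643)·(2.070000 - 2.720000)/(7.371643 - (21.986048)) = 1.742134; f(z_2) = 2.094262
z_3 = 1.742134 - (2.094262)·(1.742134 - 2.070000)/(2.094262 - (7.371643)) = 1.612024; f(z_3) = 0.323209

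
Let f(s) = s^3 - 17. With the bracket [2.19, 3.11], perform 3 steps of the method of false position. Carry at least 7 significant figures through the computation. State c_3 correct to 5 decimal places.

2.56868

f(2.190000) = -6.496541, f(3.110000) = 13.080231
step 1: c = 2.495301, f(c) = -1.462932 < 0 → new bracket [2.495301, 3.110000]
step 2: c = 2.557135, f(c) = -0.279040 < 0 → new bracket [2.557135, 3.110000]
step 3: c = 2.568683, f(c) = -0.051483 < 0 → new bracket [2.568683, 3.110000]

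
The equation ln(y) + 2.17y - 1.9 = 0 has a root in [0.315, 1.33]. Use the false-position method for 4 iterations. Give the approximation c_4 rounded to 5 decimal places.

f(0.315000) = -2.371633, f(1.330000) = 1.271279
step 1: c = 0.975792, f(c) = 0.192963 > 0 → new bracket [0.315000, 0.975792]
step 2: c = 0.926073, f(c) = 0.032777 > 0 → new bracket [0.315000, 0.926073]
step 3: c = 0.917743, f(c) = 0.005665 > 0 → new bracket [0.315000, 0.917743]
step 4: c = 0.916307, f(c) = 0.000982 > 0 → new bracket [0.315000, 0.916307]

0.91631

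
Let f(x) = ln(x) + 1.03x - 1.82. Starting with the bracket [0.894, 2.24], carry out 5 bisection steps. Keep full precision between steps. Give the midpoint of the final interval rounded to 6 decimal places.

1.419781

f(0.894000) = -1.011230, f(2.240000) = 1.293676 (opposite signs)
step 1: m = 1.567000, f(m) = 0.243173 > 0 → root in [0.894000, 1.567000]
step 2: m = 1.230500, f(m) = -0.345164 < 0 → root in [1.230500, 1.567000]
step 3: m = 1.398750, f(m) = -0.043709 < 0 → root in [1.398750, 1.567000]
step 4: m = 1.482875, f(m) = 0.101344 > 0 → root in [1.398750, 1.482875]
step 5: m = 1.440813, f(m) = 0.029244 > 0 → root in [1.398750, 1.440813]
Midpoint of [1.398750, 1.440813] = 1.419781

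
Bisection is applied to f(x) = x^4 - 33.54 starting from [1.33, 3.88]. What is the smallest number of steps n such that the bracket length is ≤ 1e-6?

22

Initial width b − a = 3.88 − 1.33 = 2.550000.
After n steps the width is (b−a)/2^n; need (b−a)/2^n ≤ 1e-6.
So n ≥ log₂(2.550000/1e-6) = log₂(2550000.0000) ≈ 21.2821.
Hence n = 22.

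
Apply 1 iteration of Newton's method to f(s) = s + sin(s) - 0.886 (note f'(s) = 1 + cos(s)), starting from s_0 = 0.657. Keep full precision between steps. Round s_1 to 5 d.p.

s_0 = 0.657000: f = 0.381744, f' = 1.791828 → s_1 = 0.657000 - (0.381744)/(1.791828) = 0.443953

0.44395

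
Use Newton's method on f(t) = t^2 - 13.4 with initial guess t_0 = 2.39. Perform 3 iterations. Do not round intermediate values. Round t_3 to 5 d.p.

3.66063

Newton update: t ← t − f(t)/f'(t).
f'(t) = 2t
t_0 = 2.390000: f = -7.687900, f' = 4.780000 → t_1 = 2.390000 - (-7.687900)/(4.780000) = 3.998347
t_1 = 3.998347: f = 2.586781, f' = 7.996695 → t_2 = 3.998347 - (2.586781)/(7.996695) = 3.674866
t_2 = 3.674866: f = 0.104640, f' = 7.349732 → t_3 = 3.674866 - (0.104640)/(7.349732) = 3.660629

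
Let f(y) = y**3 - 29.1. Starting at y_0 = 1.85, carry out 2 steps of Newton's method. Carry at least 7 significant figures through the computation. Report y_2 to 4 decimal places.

f'(y) = 3y**2
y_0 = 1.850000: f = -22.768375, f' = 10.267500 → y_1 = 1.850000 - (-22.768375)/(10.267500) = 4.067519
y_1 = 4.067519: f = 38.195919, f' = 49.634129 → y_2 = 4.067519 - (38.195919)/(49.634129) = 3.297969

3.2980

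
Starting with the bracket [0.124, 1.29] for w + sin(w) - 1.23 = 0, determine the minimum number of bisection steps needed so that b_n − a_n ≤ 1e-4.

Initial width b − a = 1.29 − 0.124 = 1.166000.
After n steps the width is (b−a)/2^n; need (b−a)/2^n ≤ 1e-4.
So n ≥ log₂(1.166000/1e-4) = log₂(11660.0000) ≈ 13.5093.
Hence n = 14.

14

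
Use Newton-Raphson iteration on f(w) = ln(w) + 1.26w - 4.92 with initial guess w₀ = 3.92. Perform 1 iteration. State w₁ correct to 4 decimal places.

3.0057

f'(w) = 1/w + 1.26
w_0 = 3.920000: f = 1.385292, f' = 1.515102 → w_1 = 3.920000 - (1.385292)/(1.515102) = 3.005678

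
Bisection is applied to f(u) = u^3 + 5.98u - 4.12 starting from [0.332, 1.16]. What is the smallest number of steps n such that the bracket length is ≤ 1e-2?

Initial width b − a = 1.16 − 0.332 = 0.828000.
After n steps the width is (b−a)/2^n; need (b−a)/2^n ≤ 1e-2.
So n ≥ log₂(0.828000/1e-2) = log₂(82.8000) ≈ 6.3716.
Hence n = 7.

7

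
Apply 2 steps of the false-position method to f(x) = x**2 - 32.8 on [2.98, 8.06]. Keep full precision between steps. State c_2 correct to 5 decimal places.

f(2.980000) = -23.919600, f(8.060000) = 32.163600
step 1: c = 5.146630, f(c) = -6.312195 < 0 → new bracket [5.146630, 8.060000]
step 2: c = 5.624587, f(c) = -1.164022 < 0 → new bracket [5.624587, 8.060000]

5.62459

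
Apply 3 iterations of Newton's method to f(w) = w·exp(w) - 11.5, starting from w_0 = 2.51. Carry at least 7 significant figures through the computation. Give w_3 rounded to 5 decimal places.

Newton update: w ← w − f(w)/f'(w).
f'(w) = (w + 1)·exp(w)
w_0 = 2.510000: f = 19.385374, f' = 43.190305 → w_1 = 2.510000 - (19.385374)/(43.190305) = 2.061164
w_1 = 2.061164: f = 4.690659, f' = 24.045765 → w_2 = 2.061164 - (4.690659)/(24.045765) = 1.866092
w_2 = 1.866092: f = 0.560526, f' = 18.523512 → w_3 = 1.866092 - (0.560526)/(18.523512) = 1.835831

1.83583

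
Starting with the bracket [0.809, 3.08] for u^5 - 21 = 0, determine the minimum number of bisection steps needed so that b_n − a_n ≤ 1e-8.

28

Initial width b − a = 3.08 − 0.809 = 2.271000.
After n steps the width is (b−a)/2^n; need (b−a)/2^n ≤ 1e-8.
So n ≥ log₂(2.271000/1e-8) = log₂(227100000.0000) ≈ 27.7588.
Hence n = 28.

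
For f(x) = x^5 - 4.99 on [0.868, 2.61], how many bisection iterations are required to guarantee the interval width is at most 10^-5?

Initial width b − a = 2.61 − 0.868 = 1.742000.
After n steps the width is (b−a)/2^n; need (b−a)/2^n ≤ 10^-5.
So n ≥ log₂(1.742000/10^-5) = log₂(174200.0000) ≈ 17.4104.
Hence n = 18.

18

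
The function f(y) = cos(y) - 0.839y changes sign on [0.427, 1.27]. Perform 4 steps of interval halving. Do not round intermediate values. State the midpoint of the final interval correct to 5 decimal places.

f(0.427000) = 0.551959, f(1.270000) = -0.769249 (opposite signs)
step 1: m = 0.848500, f(m) = -0.050782 < 0 → root in [0.427000, 0.848500]
step 2: m = 0.637750, f(m) = 0.268365 > 0 → root in [0.637750, 0.848500]
step 3: m = 0.743125, f(m) = 0.112876 > 0 → root in [0.743125, 0.848500]
step 4: m = 0.795813, f(m) = 0.032018 > 0 → root in [0.795813, 0.848500]
Midpoint of [0.795813, 0.848500] = 0.822156

0.82216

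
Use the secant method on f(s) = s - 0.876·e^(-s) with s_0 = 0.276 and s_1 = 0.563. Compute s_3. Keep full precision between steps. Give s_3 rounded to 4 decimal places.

0.5205

f(s_0) = -0.388720, f(s_1) = 0.064120
s_2 = 0.563000 - (0.064120)·(0.563000 - 0.276000)/(0.064120 - (-0.388720)) = 0.522362; f(s_2) = 0.002791
s_3 = 0.522362 - (0.002791)·(0.522362 - 0.563000)/(0.002791 - (0.064120)) = 0.520513; f(s_3) = -0.000020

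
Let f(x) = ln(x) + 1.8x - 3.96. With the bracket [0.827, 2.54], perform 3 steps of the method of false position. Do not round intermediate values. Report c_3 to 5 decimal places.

f(0.827000) = -2.661351, f(2.540000) = 1.544164
step 1: c = 1.911028, f(c) = 0.127491 > 0 → new bracket [0.827000, 1.911028]
step 2: c = 1.861472, f(c) = 0.012016 > 0 → new bracket [0.827000, 1.861472]
step 3: c = 1.856822, f(c) = 0.001146 > 0 → new bracket [0.827000, 1.856822]

1.85682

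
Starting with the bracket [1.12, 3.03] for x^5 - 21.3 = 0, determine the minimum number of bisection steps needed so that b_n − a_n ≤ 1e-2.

8

Initial width b − a = 3.03 − 1.12 = 1.910000.
After n steps the width is (b−a)/2^n; need (b−a)/2^n ≤ 1e-2.
So n ≥ log₂(1.910000/1e-2) = log₂(191.0000) ≈ 7.5774.
Hence n = 8.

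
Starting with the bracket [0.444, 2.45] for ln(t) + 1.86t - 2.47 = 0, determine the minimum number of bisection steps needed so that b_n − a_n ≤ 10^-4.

15

Initial width b − a = 2.45 − 0.444 = 2.006000.
After n steps the width is (b−a)/2^n; need (b−a)/2^n ≤ 10^-4.
So n ≥ log₂(2.006000/10^-4) = log₂(20060.0000) ≈ 14.2920.
Hence n = 15.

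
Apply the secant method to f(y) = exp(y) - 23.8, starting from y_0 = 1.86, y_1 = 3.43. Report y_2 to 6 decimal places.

2.975644

f(y_0) = -17.376263, f(y_1) = 7.076643
y_2 = 3.430000 - (7.076643)·(3.430000 - 1.860000)/(7.076643 - (-17.376263)) = 2.975644; f(y_2) = -4.197761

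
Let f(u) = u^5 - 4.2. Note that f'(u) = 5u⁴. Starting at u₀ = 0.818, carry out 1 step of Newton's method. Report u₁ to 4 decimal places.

u_0 = 0.818000: f = -3.833759, f' = 2.238635 → u_1 = 0.818000 - (-3.833759)/(2.238635) = 2.530544

2.5305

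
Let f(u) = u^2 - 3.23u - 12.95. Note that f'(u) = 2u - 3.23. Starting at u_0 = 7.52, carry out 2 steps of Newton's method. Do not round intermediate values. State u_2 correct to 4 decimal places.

Newton update: u ← u − f(u)/f'(u).
u_0 = 7.520000: f = 19.310800, f' = 11.810000 → u_1 = 7.520000 - (19.310800)/(11.810000) = 5.884877
u_1 = 5.884877: f = 2.673626, f' = 8.539754 → u_2 = 5.884877 - (2.673626)/(8.539754) = 5.571797

5.5718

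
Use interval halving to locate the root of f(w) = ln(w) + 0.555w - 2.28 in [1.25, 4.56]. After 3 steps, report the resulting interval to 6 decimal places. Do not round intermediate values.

f(1.250000) = -1.363106, f(4.560000) = 1.768123 (opposite signs)
step 1: m = 2.905000, f(m) = 0.398708 > 0 → root in [1.250000, 2.905000]
step 2: m = 2.077500, f(m) = -0.395822 < 0 → root in [2.077500, 2.905000]
step 3: m = 2.491250, f(m) = 0.015428 > 0 → root in [2.077500, 2.491250]

[2.077500, 2.491250]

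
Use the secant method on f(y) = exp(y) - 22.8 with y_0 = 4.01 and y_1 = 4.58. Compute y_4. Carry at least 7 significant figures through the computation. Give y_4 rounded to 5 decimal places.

Secant update: y_(k+1) = y_k − f(y_k)·(y_k − y_(k-1))/(f(y_k) − f(y_(k-1))).
f(y_0) = 32.346871, f(y_1) = 74.714394
y_2 = 4.580000 - (74.714394)·(4.580000 - 4.010000)/(74.714394 - (32.346871)) = 3.574815; f(y_2) = 12.888013
y_3 = 3.574815 - (12.888013)·(3.574815 - 4.580000)/(12.888013 - (74.714394)) = 3.365279; f(y_3) = 6.141573
y_4 = 3.365279 - (6.141573)·(3.365279 - 3.574815)/(6.141573 - (12.888013)) = 3.174530; f(y_4) = 1.115569

3.17453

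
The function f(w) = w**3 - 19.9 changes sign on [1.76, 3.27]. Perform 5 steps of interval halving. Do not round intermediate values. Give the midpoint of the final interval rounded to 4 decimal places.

2.7273

f(1.760000) = -14.448224, f(3.270000) = 15.065783 (opposite signs)
step 1: m = 2.515000, f(m) = -3.992059 < 0 → root in [2.515000, 3.270000]
step 2: m = 2.892500, f(m) = 4.300264 > 0 → root in [2.515000, 2.892500]
step 3: m = 2.703750, f(m) = -0.134874 < 0 → root in [2.703750, 2.892500]
step 4: m = 2.798125, f(m) = 2.007930 > 0 → root in [2.703750, 2.798125]
step 5: m = 2.750938, f(m) = 0.918152 > 0 → root in [2.703750, 2.750938]
Midpoint of [2.703750, 2.750938] = 2.727344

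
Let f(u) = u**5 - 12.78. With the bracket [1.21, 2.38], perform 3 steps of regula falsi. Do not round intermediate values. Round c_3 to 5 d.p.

1.55590

f(1.210000) = -10.186258, f(2.380000) = 63.583317
step 1: c = 1.371556, f(c) = -7.926357 < 0 → new bracket [1.371556, 2.380000]
step 2: c = 1.483335, f(c) = -5.598810 < 0 → new bracket [1.483335, 2.380000]
step 3: c = 1.555901, f(c) = -3.661787 < 0 → new bracket [1.555901, 2.380000]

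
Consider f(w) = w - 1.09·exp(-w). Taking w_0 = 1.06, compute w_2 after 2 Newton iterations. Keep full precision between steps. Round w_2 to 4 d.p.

f'(w) = 1 + 1.09·exp(-w)
w_0 = 1.060000: f = 0.682363, f' = 1.377637 → w_1 = 1.060000 - (0.682363)/(1.377637) = 0.564686
w_1 = 0.564686: f = -0.055022, f' = 1.619707 → w_2 = 0.564686 - (-0.055022)/(1.619707) = 0.598656

0.5987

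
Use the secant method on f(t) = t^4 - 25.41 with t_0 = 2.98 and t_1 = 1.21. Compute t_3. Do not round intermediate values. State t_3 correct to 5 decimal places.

2.95267

Secant update: t_(k+1) = t_k − f(t_k)·(t_k − t_(k-1))/(f(t_k) − f(t_(k-1))).
f(t_0) = 53.451504, f(t_1) = -23.266411
t_2 = 1.210000 - (-23.266411)·(1.210000 - 2.980000)/(-23.266411 - (53.451504)) = 1.746792; f(t_2) = -16.099681
t_3 = 1.746792 - (-16.099681)·(1.746792 - 1.210000)/(-16.099681 - (-23.266411)) = 2.952666; f(t_3) = 50.597664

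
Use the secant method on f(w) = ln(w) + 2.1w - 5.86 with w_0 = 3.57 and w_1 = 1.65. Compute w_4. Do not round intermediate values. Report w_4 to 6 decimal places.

Secant update: w_(k+1) = w_k − f(w_k)·(w_k − w_(k-1))/(f(w_k) − f(w_(k-1))).
f(w_0) = 2.909566, f(w_1) = -1.894225
w_2 = 1.650000 - (-1.894225)·(1.650000 - 3.570000)/(-1.894225 - (2.909566)) = 2.407092; f(w_2) = 0.073313
w_3 = 2.407092 - (0.073313)·(2.407092 - 1.650000)/(0.073313 - (-1.894225)) = 2.378882; f(w_3) = 0.002283
w_4 = 2.378882 - (0.002283)·(2.378882 - 2.407092)/(0.002283 - (0.073313)) = 2.377975; f(w_4) = -0.000002

2.377975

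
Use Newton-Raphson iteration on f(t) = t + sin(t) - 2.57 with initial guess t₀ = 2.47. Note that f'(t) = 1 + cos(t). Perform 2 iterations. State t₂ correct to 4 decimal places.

1.2863

t_0 = 2.470000: f = 0.522234, f' = 0.217168 → t_1 = 2.470000 - (0.522234)/(0.217168) = 0.065259
t_1 = 0.065259: f = -2.439528, f' = 1.997871 → t_2 = 0.065259 - (-2.439528)/(1.997871) = 1.286323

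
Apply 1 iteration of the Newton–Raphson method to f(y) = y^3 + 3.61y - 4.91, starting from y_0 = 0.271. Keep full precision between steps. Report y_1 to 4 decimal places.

1.2923

Newton update: y ← y − f(y)/f'(y).
f'(y) = 3y^2 + 3.61
y_0 = 0.271000: f = -3.911787, f' = 3.830323 → y_1 = 0.271000 - (-3.911787)/(3.830323) = 1.292268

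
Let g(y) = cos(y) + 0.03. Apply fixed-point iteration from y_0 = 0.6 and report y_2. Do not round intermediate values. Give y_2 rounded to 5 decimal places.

y_1 = g(0.600000) = 0.855336
y_2 = g(0.855336) = 0.685965

0.68597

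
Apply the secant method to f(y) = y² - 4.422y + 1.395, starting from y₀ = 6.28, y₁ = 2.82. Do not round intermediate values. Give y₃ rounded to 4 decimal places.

f(y_0) = 13.063240, f(y_1) = -3.122640
y_2 = 2.820000 - (-3.122640)·(2.820000 - 6.280000)/(-3.122640 - (13.063240)) = 3.487516; f(y_2) = -1.864028
y_3 = 3.487516 - (-1.864028)·(3.487516 - 2.820000)/(-1.864028 - (-3.122640)) = 4.476120; f(y_3) = 1.637246

4.4761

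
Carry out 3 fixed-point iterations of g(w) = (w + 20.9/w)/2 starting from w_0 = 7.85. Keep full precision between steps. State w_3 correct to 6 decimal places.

4.571867

w_1 = g(7.850000) = 5.256210
w_2 = g(5.256210) = 4.616230
w_3 = g(4.616230) = 4.571867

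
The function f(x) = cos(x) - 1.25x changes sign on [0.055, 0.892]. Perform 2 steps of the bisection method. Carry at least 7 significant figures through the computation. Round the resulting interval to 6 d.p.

[0.473500, 0.682750]

f(0.055000) = 0.929738, f(0.892000) = -0.487143 (opposite signs)
step 1: m = 0.473500, f(m) = 0.298103 > 0 → root in [0.473500, 0.892000]
step 2: m = 0.682750, f(m) = -0.077597 < 0 → root in [0.473500, 0.682750]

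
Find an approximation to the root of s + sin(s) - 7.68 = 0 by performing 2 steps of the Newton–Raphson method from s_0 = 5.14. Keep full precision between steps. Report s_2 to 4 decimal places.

Newton update: s ← s − f(s)/f'(s).
f'(s) = 1 + cos(s)
s_0 = 5.140000: f = -3.449959, f' = 1.414698 → s_1 = 5.140000 - (-3.449959)/(1.414698) = 7.578654
s_1 = 7.578654: f = 0.860990, f' = 1.271862 → s_2 = 7.578654 - (0.860990)/(1.271862) = 6.901702

6.9017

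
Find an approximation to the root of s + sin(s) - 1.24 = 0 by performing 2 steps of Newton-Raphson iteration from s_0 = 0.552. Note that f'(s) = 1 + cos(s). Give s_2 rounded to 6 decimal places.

0.641556

s_0 = 0.552000: f = -0.163609, f' = 1.851477 → s_1 = 0.552000 - (-0.163609)/(1.851477) = 0.640367
s_1 = 0.640367: f = -0.002144, f' = 1.801877 → s_2 = 0.640367 - (-0.002144)/(1.801877) = 0.641556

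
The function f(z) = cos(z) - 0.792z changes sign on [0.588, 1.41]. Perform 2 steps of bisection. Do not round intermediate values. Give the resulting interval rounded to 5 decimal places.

[0.79350, 0.99900]

f(0.588000) = 0.366356, f(1.410000) = -0.956616 (opposite signs)
step 1: m = 0.999000, f(m) = -0.250064 < 0 → root in [0.588000, 0.999000]
step 2: m = 0.793500, f(m) = 0.072903 > 0 → root in [0.793500, 0.999000]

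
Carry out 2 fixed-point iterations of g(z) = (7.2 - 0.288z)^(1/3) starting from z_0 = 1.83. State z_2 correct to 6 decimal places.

z_1 = g(1.830000) = 1.882664
z_2 = g(1.882664) = 1.881237

1.881237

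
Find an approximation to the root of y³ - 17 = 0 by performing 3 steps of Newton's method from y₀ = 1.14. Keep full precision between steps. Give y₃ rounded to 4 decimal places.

Newton update: y ← y − f(y)/f'(y).
f'(y) = 3y²
y_0 = 1.140000: f = -15.518456, f' = 3.898800 → y_1 = 1.140000 - (-15.518456)/(3.898800) = 5.120316
y_1 = 5.120316: f = 117.242580, f' = 78.652908 → y_2 = 5.120316 - (117.242580)/(78.652908) = 3.629683
y_2 = 3.629683: f = 30.819636, f' = 39.523807 → y_3 = 3.629683 - (30.819636)/(39.523807) = 2.849910

2.8499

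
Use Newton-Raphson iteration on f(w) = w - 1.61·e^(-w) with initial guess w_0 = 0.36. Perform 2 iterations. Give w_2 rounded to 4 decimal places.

0.7557

f'(w) = 1 + 1.61·e^(-w)
w_0 = 0.360000: f = -0.763259, f' = 2.123259 → w_1 = 0.360000 - (-0.763259)/(2.123259) = 0.719475
w_1 = 0.719475: f = -0.064607, f' = 1.784083 → w_2 = 0.719475 - (-0.064607)/(1.784083) = 0.755688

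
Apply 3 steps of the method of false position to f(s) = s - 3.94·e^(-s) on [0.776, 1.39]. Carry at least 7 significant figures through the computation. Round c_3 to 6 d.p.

1.194234

False-position update: c = (a·f(b) − b·f(a))/(f(b) − f(a)); replace the endpoint whose sign matches f(c).
f(0.776000) = -1.037359, f(1.390000) = 0.408643
step 1: c = 1.216482, f(c) = 0.049176 > 0 → new bracket [0.776000, 1.216482]
step 2: c = 1.196546, f(c) = 0.005735 > 0 → new bracket [0.776000, 1.196546]
step 3: c = 1.194234, f(c) = 0.000666 > 0 → new bracket [0.776000, 1.194234]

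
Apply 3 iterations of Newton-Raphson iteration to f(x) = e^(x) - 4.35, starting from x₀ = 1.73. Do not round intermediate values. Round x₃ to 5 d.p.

1.47018

f'(x) = e^(x)
x_0 = 1.730000: f = 1.290654, f' = 5.640654 → x_1 = 1.730000 - (1.290654)/(5.640654) = 1.501187
x_1 = 1.501187: f = 0.137013, f' = 4.487013 → x_2 = 1.501187 - (0.137013)/(4.487013) = 1.470652
x_2 = 1.470652: f = 0.002071, f' = 4.352071 → x_3 = 1.470652 - (0.002071)/(4.352071) = 1.470176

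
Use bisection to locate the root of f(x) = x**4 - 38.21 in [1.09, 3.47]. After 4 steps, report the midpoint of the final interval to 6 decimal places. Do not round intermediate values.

2.503125

f(1.090000) = -36.798418, f(3.470000) = 106.773273 (opposite signs)
step 1: m = 2.280000, f(m) = -11.186637 < 0 → root in [2.280000, 3.470000]
step 2: m = 2.875000, f(m) = 30.110557 > 0 → root in [2.280000, 2.875000]
step 3: m = 2.577500, f(m) = 5.926175 > 0 → root in [2.280000, 2.577500]
step 4: m = 2.428750, f(m) = -3.413845 < 0 → root in [2.428750, 2.577500]
Midpoint of [2.428750, 2.577500] = 2.503125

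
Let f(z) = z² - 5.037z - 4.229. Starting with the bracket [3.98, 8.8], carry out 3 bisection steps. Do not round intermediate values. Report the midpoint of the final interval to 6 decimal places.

5.486250

f(3.980000) = -8.435860, f(8.800000) = 28.885400 (opposite signs)
step 1: m = 6.390000, f(m) = 4.416670 > 0 → root in [3.980000, 6.390000]
step 2: m = 5.185000, f(m) = -3.461620 < 0 → root in [5.185000, 6.390000]
step 3: m = 5.787500, f(m) = 0.114519 > 0 → root in [5.185000, 5.787500]
Midpoint of [5.185000, 5.787500] = 5.486250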